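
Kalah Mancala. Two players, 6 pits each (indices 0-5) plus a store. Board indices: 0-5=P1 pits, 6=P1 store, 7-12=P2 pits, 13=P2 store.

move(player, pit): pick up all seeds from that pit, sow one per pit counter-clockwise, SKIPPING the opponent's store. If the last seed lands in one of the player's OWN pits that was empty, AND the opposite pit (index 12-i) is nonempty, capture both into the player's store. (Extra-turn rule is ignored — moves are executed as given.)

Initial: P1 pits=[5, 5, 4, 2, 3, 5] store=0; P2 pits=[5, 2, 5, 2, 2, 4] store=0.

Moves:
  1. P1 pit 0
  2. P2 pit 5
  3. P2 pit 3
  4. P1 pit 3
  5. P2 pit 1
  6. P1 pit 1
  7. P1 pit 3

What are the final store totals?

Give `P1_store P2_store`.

Answer: 2 10

Derivation:
Move 1: P1 pit0 -> P1=[0,6,5,3,4,6](0) P2=[5,2,5,2,2,4](0)
Move 2: P2 pit5 -> P1=[1,7,6,3,4,6](0) P2=[5,2,5,2,2,0](1)
Move 3: P2 pit3 -> P1=[0,7,6,3,4,6](0) P2=[5,2,5,0,3,0](3)
Move 4: P1 pit3 -> P1=[0,7,6,0,5,7](1) P2=[5,2,5,0,3,0](3)
Move 5: P2 pit1 -> P1=[0,7,0,0,5,7](1) P2=[5,0,6,0,3,0](10)
Move 6: P1 pit1 -> P1=[0,0,1,1,6,8](2) P2=[6,1,6,0,3,0](10)
Move 7: P1 pit3 -> P1=[0,0,1,0,7,8](2) P2=[6,1,6,0,3,0](10)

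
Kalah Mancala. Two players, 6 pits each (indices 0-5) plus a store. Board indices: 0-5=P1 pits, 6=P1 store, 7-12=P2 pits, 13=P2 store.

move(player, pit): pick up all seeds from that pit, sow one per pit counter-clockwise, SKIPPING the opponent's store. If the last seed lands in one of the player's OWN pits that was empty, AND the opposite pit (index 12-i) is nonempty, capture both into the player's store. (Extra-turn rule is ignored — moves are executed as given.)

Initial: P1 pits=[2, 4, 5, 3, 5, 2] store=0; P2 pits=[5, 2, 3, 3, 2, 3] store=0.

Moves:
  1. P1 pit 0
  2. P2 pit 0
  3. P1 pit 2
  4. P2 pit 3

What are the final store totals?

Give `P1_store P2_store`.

Answer: 1 1

Derivation:
Move 1: P1 pit0 -> P1=[0,5,6,3,5,2](0) P2=[5,2,3,3,2,3](0)
Move 2: P2 pit0 -> P1=[0,5,6,3,5,2](0) P2=[0,3,4,4,3,4](0)
Move 3: P1 pit2 -> P1=[0,5,0,4,6,3](1) P2=[1,4,4,4,3,4](0)
Move 4: P2 pit3 -> P1=[1,5,0,4,6,3](1) P2=[1,4,4,0,4,5](1)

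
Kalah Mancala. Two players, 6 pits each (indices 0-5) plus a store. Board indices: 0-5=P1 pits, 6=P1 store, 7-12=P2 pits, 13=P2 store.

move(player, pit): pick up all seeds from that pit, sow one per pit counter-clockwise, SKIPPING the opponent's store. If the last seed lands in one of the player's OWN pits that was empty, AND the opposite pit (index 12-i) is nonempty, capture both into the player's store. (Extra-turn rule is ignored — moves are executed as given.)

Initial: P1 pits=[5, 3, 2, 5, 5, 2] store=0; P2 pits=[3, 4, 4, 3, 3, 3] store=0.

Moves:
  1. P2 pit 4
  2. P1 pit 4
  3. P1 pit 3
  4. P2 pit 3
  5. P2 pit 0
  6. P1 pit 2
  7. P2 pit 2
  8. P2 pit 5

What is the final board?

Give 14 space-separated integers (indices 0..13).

Move 1: P2 pit4 -> P1=[6,3,2,5,5,2](0) P2=[3,4,4,3,0,4](1)
Move 2: P1 pit4 -> P1=[6,3,2,5,0,3](1) P2=[4,5,5,3,0,4](1)
Move 3: P1 pit3 -> P1=[6,3,2,0,1,4](2) P2=[5,6,5,3,0,4](1)
Move 4: P2 pit3 -> P1=[6,3,2,0,1,4](2) P2=[5,6,5,0,1,5](2)
Move 5: P2 pit0 -> P1=[6,3,2,0,1,4](2) P2=[0,7,6,1,2,6](2)
Move 6: P1 pit2 -> P1=[6,3,0,1,2,4](2) P2=[0,7,6,1,2,6](2)
Move 7: P2 pit2 -> P1=[7,4,0,1,2,4](2) P2=[0,7,0,2,3,7](3)
Move 8: P2 pit5 -> P1=[8,5,1,2,3,5](2) P2=[0,7,0,2,3,0](4)

Answer: 8 5 1 2 3 5 2 0 7 0 2 3 0 4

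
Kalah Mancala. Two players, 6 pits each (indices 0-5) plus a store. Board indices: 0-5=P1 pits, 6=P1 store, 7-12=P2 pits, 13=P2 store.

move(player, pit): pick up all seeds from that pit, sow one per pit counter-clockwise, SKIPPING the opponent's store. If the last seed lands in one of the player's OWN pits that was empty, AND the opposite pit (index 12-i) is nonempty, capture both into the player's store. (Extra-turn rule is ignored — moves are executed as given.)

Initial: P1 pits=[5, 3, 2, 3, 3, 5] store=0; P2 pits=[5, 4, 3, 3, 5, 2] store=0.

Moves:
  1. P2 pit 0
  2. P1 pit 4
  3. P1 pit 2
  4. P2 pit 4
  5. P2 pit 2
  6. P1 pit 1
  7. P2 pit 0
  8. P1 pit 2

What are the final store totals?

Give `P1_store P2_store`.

Answer: 7 4

Derivation:
Move 1: P2 pit0 -> P1=[5,3,2,3,3,5](0) P2=[0,5,4,4,6,3](0)
Move 2: P1 pit4 -> P1=[5,3,2,3,0,6](1) P2=[1,5,4,4,6,3](0)
Move 3: P1 pit2 -> P1=[5,3,0,4,0,6](7) P2=[1,0,4,4,6,3](0)
Move 4: P2 pit4 -> P1=[6,4,1,5,0,6](7) P2=[1,0,4,4,0,4](1)
Move 5: P2 pit2 -> P1=[6,4,1,5,0,6](7) P2=[1,0,0,5,1,5](2)
Move 6: P1 pit1 -> P1=[6,0,2,6,1,7](7) P2=[1,0,0,5,1,5](2)
Move 7: P2 pit0 -> P1=[6,0,2,6,0,7](7) P2=[0,0,0,5,1,5](4)
Move 8: P1 pit2 -> P1=[6,0,0,7,1,7](7) P2=[0,0,0,5,1,5](4)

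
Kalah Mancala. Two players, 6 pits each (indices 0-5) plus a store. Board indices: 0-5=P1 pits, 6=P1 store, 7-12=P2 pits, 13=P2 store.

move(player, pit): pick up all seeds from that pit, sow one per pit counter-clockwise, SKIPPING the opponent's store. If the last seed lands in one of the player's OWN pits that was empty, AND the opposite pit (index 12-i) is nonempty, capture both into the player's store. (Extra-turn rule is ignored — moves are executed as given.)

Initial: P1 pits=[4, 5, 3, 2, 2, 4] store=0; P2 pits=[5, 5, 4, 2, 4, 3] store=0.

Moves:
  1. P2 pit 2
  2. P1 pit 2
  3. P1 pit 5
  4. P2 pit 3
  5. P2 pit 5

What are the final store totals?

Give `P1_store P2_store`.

Move 1: P2 pit2 -> P1=[4,5,3,2,2,4](0) P2=[5,5,0,3,5,4](1)
Move 2: P1 pit2 -> P1=[4,5,0,3,3,5](0) P2=[5,5,0,3,5,4](1)
Move 3: P1 pit5 -> P1=[4,5,0,3,3,0](1) P2=[6,6,1,4,5,4](1)
Move 4: P2 pit3 -> P1=[5,5,0,3,3,0](1) P2=[6,6,1,0,6,5](2)
Move 5: P2 pit5 -> P1=[6,6,1,4,3,0](1) P2=[6,6,1,0,6,0](3)

Answer: 1 3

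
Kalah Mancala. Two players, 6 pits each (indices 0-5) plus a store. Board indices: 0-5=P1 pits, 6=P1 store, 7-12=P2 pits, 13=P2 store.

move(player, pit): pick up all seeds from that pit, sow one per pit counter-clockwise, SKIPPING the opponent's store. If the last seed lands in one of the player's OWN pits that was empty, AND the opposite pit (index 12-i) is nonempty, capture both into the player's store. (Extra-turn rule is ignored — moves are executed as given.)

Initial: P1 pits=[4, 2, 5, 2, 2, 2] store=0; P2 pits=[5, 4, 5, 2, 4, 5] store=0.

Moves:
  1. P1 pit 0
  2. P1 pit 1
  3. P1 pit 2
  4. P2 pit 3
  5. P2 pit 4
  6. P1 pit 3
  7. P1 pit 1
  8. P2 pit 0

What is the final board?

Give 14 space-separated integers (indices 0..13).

Answer: 2 0 2 0 6 4 2 0 7 7 1 1 8 2

Derivation:
Move 1: P1 pit0 -> P1=[0,3,6,3,3,2](0) P2=[5,4,5,2,4,5](0)
Move 2: P1 pit1 -> P1=[0,0,7,4,4,2](0) P2=[5,4,5,2,4,5](0)
Move 3: P1 pit2 -> P1=[0,0,0,5,5,3](1) P2=[6,5,6,2,4,5](0)
Move 4: P2 pit3 -> P1=[0,0,0,5,5,3](1) P2=[6,5,6,0,5,6](0)
Move 5: P2 pit4 -> P1=[1,1,1,5,5,3](1) P2=[6,5,6,0,0,7](1)
Move 6: P1 pit3 -> P1=[1,1,1,0,6,4](2) P2=[7,6,6,0,0,7](1)
Move 7: P1 pit1 -> P1=[1,0,2,0,6,4](2) P2=[7,6,6,0,0,7](1)
Move 8: P2 pit0 -> P1=[2,0,2,0,6,4](2) P2=[0,7,7,1,1,8](2)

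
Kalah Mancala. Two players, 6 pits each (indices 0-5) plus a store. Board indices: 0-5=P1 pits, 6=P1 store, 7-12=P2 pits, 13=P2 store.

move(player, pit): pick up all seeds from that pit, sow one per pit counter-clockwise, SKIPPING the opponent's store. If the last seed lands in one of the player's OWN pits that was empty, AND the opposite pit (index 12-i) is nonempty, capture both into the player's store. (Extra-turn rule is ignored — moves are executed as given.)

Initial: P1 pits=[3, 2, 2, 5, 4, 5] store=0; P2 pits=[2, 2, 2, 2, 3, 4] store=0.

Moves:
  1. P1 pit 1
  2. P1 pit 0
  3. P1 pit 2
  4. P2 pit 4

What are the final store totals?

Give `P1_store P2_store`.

Answer: 1 1

Derivation:
Move 1: P1 pit1 -> P1=[3,0,3,6,4,5](0) P2=[2,2,2,2,3,4](0)
Move 2: P1 pit0 -> P1=[0,1,4,7,4,5](0) P2=[2,2,2,2,3,4](0)
Move 3: P1 pit2 -> P1=[0,1,0,8,5,6](1) P2=[2,2,2,2,3,4](0)
Move 4: P2 pit4 -> P1=[1,1,0,8,5,6](1) P2=[2,2,2,2,0,5](1)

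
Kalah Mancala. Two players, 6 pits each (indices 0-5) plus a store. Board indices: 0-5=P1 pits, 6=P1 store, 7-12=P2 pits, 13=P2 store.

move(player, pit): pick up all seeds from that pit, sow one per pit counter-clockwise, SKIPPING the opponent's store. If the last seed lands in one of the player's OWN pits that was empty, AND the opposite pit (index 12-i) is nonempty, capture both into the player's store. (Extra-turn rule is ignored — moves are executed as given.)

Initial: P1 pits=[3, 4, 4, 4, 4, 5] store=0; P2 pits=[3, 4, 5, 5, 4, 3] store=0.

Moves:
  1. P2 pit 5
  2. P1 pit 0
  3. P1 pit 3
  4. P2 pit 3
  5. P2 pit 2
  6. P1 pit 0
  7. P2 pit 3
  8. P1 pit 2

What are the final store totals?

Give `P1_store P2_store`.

Answer: 2 3

Derivation:
Move 1: P2 pit5 -> P1=[4,5,4,4,4,5](0) P2=[3,4,5,5,4,0](1)
Move 2: P1 pit0 -> P1=[0,6,5,5,5,5](0) P2=[3,4,5,5,4,0](1)
Move 3: P1 pit3 -> P1=[0,6,5,0,6,6](1) P2=[4,5,5,5,4,0](1)
Move 4: P2 pit3 -> P1=[1,7,5,0,6,6](1) P2=[4,5,5,0,5,1](2)
Move 5: P2 pit2 -> P1=[2,7,5,0,6,6](1) P2=[4,5,0,1,6,2](3)
Move 6: P1 pit0 -> P1=[0,8,6,0,6,6](1) P2=[4,5,0,1,6,2](3)
Move 7: P2 pit3 -> P1=[0,8,6,0,6,6](1) P2=[4,5,0,0,7,2](3)
Move 8: P1 pit2 -> P1=[0,8,0,1,7,7](2) P2=[5,6,0,0,7,2](3)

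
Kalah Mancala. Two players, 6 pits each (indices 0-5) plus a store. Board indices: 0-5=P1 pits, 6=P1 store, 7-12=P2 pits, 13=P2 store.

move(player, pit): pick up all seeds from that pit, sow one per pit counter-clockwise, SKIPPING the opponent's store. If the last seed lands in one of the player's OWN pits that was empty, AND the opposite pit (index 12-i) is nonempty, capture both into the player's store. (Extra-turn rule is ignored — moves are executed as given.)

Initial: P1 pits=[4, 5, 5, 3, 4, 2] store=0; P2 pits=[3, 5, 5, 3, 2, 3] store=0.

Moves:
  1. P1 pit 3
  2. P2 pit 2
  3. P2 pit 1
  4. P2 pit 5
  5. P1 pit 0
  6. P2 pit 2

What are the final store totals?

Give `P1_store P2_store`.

Answer: 2 3

Derivation:
Move 1: P1 pit3 -> P1=[4,5,5,0,5,3](1) P2=[3,5,5,3,2,3](0)
Move 2: P2 pit2 -> P1=[5,5,5,0,5,3](1) P2=[3,5,0,4,3,4](1)
Move 3: P2 pit1 -> P1=[5,5,5,0,5,3](1) P2=[3,0,1,5,4,5](2)
Move 4: P2 pit5 -> P1=[6,6,6,1,5,3](1) P2=[3,0,1,5,4,0](3)
Move 5: P1 pit0 -> P1=[0,7,7,2,6,4](2) P2=[3,0,1,5,4,0](3)
Move 6: P2 pit2 -> P1=[0,7,7,2,6,4](2) P2=[3,0,0,6,4,0](3)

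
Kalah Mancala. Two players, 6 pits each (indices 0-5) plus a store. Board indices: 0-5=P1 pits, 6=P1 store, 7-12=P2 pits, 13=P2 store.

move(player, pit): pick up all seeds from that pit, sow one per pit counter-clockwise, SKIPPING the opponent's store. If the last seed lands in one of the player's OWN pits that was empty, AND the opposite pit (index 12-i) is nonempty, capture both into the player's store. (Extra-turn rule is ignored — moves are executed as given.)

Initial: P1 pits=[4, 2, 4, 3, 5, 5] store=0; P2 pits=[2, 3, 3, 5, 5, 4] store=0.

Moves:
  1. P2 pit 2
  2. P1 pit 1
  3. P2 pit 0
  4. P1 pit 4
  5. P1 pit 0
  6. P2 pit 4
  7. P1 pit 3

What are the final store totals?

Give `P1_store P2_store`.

Move 1: P2 pit2 -> P1=[4,2,4,3,5,5](0) P2=[2,3,0,6,6,5](0)
Move 2: P1 pit1 -> P1=[4,0,5,4,5,5](0) P2=[2,3,0,6,6,5](0)
Move 3: P2 pit0 -> P1=[4,0,5,0,5,5](0) P2=[0,4,0,6,6,5](5)
Move 4: P1 pit4 -> P1=[4,0,5,0,0,6](1) P2=[1,5,1,6,6,5](5)
Move 5: P1 pit0 -> P1=[0,1,6,1,0,6](7) P2=[1,0,1,6,6,5](5)
Move 6: P2 pit4 -> P1=[1,2,7,2,0,6](7) P2=[1,0,1,6,0,6](6)
Move 7: P1 pit3 -> P1=[1,2,7,0,1,7](7) P2=[1,0,1,6,0,6](6)

Answer: 7 6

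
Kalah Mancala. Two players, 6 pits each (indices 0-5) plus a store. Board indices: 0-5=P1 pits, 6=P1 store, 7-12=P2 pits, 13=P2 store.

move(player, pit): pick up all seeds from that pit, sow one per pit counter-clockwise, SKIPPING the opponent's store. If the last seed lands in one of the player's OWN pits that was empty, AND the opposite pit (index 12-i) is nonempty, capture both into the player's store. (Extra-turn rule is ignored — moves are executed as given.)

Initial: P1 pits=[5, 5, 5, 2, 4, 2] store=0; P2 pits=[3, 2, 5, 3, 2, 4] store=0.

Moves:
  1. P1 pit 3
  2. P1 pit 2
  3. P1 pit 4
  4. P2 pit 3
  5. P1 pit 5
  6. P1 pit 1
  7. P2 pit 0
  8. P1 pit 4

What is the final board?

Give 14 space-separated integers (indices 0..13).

Move 1: P1 pit3 -> P1=[5,5,5,0,5,3](0) P2=[3,2,5,3,2,4](0)
Move 2: P1 pit2 -> P1=[5,5,0,1,6,4](1) P2=[4,2,5,3,2,4](0)
Move 3: P1 pit4 -> P1=[5,5,0,1,0,5](2) P2=[5,3,6,4,2,4](0)
Move 4: P2 pit3 -> P1=[6,5,0,1,0,5](2) P2=[5,3,6,0,3,5](1)
Move 5: P1 pit5 -> P1=[6,5,0,1,0,0](3) P2=[6,4,7,1,3,5](1)
Move 6: P1 pit1 -> P1=[6,0,1,2,1,1](4) P2=[6,4,7,1,3,5](1)
Move 7: P2 pit0 -> P1=[6,0,1,2,1,1](4) P2=[0,5,8,2,4,6](2)
Move 8: P1 pit4 -> P1=[6,0,1,2,0,2](4) P2=[0,5,8,2,4,6](2)

Answer: 6 0 1 2 0 2 4 0 5 8 2 4 6 2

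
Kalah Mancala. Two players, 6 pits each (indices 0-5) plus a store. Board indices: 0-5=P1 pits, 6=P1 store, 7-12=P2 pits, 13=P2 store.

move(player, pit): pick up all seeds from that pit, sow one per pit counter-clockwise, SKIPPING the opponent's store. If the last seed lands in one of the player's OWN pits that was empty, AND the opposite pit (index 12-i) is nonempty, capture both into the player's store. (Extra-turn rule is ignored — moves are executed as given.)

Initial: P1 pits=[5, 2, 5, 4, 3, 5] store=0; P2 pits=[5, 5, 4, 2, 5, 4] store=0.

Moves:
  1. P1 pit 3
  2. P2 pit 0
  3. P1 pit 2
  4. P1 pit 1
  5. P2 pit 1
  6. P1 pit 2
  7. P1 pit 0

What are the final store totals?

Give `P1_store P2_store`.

Move 1: P1 pit3 -> P1=[5,2,5,0,4,6](1) P2=[6,5,4,2,5,4](0)
Move 2: P2 pit0 -> P1=[5,2,5,0,4,6](1) P2=[0,6,5,3,6,5](1)
Move 3: P1 pit2 -> P1=[5,2,0,1,5,7](2) P2=[1,6,5,3,6,5](1)
Move 4: P1 pit1 -> P1=[5,0,1,2,5,7](2) P2=[1,6,5,3,6,5](1)
Move 5: P2 pit1 -> P1=[6,0,1,2,5,7](2) P2=[1,0,6,4,7,6](2)
Move 6: P1 pit2 -> P1=[6,0,0,3,5,7](2) P2=[1,0,6,4,7,6](2)
Move 7: P1 pit0 -> P1=[0,1,1,4,6,8](3) P2=[1,0,6,4,7,6](2)

Answer: 3 2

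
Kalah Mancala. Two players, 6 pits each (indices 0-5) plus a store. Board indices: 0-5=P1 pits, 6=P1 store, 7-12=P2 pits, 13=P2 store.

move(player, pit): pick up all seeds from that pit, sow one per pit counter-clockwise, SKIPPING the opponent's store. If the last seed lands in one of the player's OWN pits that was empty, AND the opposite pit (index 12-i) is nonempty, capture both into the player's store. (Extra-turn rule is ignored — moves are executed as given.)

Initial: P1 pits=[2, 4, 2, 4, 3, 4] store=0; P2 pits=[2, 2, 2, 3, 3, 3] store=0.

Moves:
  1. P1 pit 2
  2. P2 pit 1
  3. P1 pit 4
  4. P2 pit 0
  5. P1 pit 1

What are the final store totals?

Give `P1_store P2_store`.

Move 1: P1 pit2 -> P1=[2,4,0,5,4,4](0) P2=[2,2,2,3,3,3](0)
Move 2: P2 pit1 -> P1=[2,4,0,5,4,4](0) P2=[2,0,3,4,3,3](0)
Move 3: P1 pit4 -> P1=[2,4,0,5,0,5](1) P2=[3,1,3,4,3,3](0)
Move 4: P2 pit0 -> P1=[2,4,0,5,0,5](1) P2=[0,2,4,5,3,3](0)
Move 5: P1 pit1 -> P1=[2,0,1,6,1,6](1) P2=[0,2,4,5,3,3](0)

Answer: 1 0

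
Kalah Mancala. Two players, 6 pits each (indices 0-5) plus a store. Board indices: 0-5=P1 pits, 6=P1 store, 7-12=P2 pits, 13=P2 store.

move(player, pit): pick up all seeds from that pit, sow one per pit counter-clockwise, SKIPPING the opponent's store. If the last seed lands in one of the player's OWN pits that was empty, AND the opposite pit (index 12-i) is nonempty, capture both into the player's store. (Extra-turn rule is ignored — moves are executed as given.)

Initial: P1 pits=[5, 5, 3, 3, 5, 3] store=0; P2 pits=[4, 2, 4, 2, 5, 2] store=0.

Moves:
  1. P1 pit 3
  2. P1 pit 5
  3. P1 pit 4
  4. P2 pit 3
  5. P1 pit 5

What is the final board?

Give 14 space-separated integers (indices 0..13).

Move 1: P1 pit3 -> P1=[5,5,3,0,6,4](1) P2=[4,2,4,2,5,2](0)
Move 2: P1 pit5 -> P1=[5,5,3,0,6,0](2) P2=[5,3,5,2,5,2](0)
Move 3: P1 pit4 -> P1=[5,5,3,0,0,1](3) P2=[6,4,6,3,5,2](0)
Move 4: P2 pit3 -> P1=[5,5,3,0,0,1](3) P2=[6,4,6,0,6,3](1)
Move 5: P1 pit5 -> P1=[5,5,3,0,0,0](4) P2=[6,4,6,0,6,3](1)

Answer: 5 5 3 0 0 0 4 6 4 6 0 6 3 1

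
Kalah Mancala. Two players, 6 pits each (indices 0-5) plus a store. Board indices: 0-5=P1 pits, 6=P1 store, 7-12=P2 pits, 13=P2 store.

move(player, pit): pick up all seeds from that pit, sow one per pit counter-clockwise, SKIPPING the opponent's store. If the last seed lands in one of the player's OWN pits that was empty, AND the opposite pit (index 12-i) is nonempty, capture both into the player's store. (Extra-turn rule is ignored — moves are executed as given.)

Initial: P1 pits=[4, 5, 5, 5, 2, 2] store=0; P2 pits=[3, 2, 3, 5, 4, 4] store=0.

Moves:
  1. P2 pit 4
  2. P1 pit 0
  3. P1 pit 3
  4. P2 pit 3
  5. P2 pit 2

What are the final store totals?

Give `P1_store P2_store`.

Answer: 1 3

Derivation:
Move 1: P2 pit4 -> P1=[5,6,5,5,2,2](0) P2=[3,2,3,5,0,5](1)
Move 2: P1 pit0 -> P1=[0,7,6,6,3,3](0) P2=[3,2,3,5,0,5](1)
Move 3: P1 pit3 -> P1=[0,7,6,0,4,4](1) P2=[4,3,4,5,0,5](1)
Move 4: P2 pit3 -> P1=[1,8,6,0,4,4](1) P2=[4,3,4,0,1,6](2)
Move 5: P2 pit2 -> P1=[1,8,6,0,4,4](1) P2=[4,3,0,1,2,7](3)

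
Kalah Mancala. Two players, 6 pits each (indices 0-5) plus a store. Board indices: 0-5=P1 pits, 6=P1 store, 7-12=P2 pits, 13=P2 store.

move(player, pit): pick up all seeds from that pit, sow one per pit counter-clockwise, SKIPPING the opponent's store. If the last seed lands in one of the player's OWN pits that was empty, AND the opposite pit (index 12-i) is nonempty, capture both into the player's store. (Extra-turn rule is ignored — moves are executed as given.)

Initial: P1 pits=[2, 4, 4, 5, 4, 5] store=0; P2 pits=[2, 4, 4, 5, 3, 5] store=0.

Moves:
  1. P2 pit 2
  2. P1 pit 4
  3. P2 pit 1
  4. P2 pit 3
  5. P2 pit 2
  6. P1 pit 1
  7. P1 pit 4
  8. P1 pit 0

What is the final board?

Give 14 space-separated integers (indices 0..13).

Answer: 0 1 2 8 0 8 2 3 0 0 0 6 8 9

Derivation:
Move 1: P2 pit2 -> P1=[2,4,4,5,4,5](0) P2=[2,4,0,6,4,6](1)
Move 2: P1 pit4 -> P1=[2,4,4,5,0,6](1) P2=[3,5,0,6,4,6](1)
Move 3: P2 pit1 -> P1=[2,4,4,5,0,6](1) P2=[3,0,1,7,5,7](2)
Move 4: P2 pit3 -> P1=[3,5,5,6,0,6](1) P2=[3,0,1,0,6,8](3)
Move 5: P2 pit2 -> P1=[3,5,0,6,0,6](1) P2=[3,0,0,0,6,8](9)
Move 6: P1 pit1 -> P1=[3,0,1,7,1,7](2) P2=[3,0,0,0,6,8](9)
Move 7: P1 pit4 -> P1=[3,0,1,7,0,8](2) P2=[3,0,0,0,6,8](9)
Move 8: P1 pit0 -> P1=[0,1,2,8,0,8](2) P2=[3,0,0,0,6,8](9)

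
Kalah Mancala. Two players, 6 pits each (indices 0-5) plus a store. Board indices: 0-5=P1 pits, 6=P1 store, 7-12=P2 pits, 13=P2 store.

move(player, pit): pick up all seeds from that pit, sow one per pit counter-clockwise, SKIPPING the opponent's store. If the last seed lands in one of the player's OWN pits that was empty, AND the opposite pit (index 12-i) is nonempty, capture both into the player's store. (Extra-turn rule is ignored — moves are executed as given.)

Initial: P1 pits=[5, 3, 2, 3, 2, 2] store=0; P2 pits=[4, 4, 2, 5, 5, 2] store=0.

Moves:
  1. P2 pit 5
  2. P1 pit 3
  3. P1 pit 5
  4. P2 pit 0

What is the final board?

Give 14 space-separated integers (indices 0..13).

Move 1: P2 pit5 -> P1=[6,3,2,3,2,2](0) P2=[4,4,2,5,5,0](1)
Move 2: P1 pit3 -> P1=[6,3,2,0,3,3](1) P2=[4,4,2,5,5,0](1)
Move 3: P1 pit5 -> P1=[6,3,2,0,3,0](2) P2=[5,5,2,5,5,0](1)
Move 4: P2 pit0 -> P1=[0,3,2,0,3,0](2) P2=[0,6,3,6,6,0](8)

Answer: 0 3 2 0 3 0 2 0 6 3 6 6 0 8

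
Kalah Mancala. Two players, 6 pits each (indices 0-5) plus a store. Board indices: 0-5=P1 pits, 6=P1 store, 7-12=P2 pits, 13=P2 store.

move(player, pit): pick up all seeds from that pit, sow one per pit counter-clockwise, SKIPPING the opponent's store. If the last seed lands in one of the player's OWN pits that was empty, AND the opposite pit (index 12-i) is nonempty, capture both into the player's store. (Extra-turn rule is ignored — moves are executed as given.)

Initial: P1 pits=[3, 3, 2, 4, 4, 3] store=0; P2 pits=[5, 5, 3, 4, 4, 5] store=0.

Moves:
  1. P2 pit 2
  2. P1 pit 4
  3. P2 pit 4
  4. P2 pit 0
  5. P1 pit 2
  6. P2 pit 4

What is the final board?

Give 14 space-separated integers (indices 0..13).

Move 1: P2 pit2 -> P1=[3,3,2,4,4,3](0) P2=[5,5,0,5,5,6](0)
Move 2: P1 pit4 -> P1=[3,3,2,4,0,4](1) P2=[6,6,0,5,5,6](0)
Move 3: P2 pit4 -> P1=[4,4,3,4,0,4](1) P2=[6,6,0,5,0,7](1)
Move 4: P2 pit0 -> P1=[4,4,3,4,0,4](1) P2=[0,7,1,6,1,8](2)
Move 5: P1 pit2 -> P1=[4,4,0,5,1,5](1) P2=[0,7,1,6,1,8](2)
Move 6: P2 pit4 -> P1=[4,4,0,5,1,5](1) P2=[0,7,1,6,0,9](2)

Answer: 4 4 0 5 1 5 1 0 7 1 6 0 9 2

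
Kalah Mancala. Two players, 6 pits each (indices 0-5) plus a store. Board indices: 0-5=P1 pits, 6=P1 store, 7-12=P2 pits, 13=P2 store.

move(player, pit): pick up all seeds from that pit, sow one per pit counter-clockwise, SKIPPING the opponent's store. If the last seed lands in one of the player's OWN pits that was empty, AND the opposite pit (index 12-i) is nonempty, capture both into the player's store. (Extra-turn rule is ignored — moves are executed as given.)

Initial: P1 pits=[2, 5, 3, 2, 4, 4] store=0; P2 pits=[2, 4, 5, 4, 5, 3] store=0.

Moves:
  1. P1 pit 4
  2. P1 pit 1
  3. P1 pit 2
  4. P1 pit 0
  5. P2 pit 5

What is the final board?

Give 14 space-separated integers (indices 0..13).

Move 1: P1 pit4 -> P1=[2,5,3,2,0,5](1) P2=[3,5,5,4,5,3](0)
Move 2: P1 pit1 -> P1=[2,0,4,3,1,6](2) P2=[3,5,5,4,5,3](0)
Move 3: P1 pit2 -> P1=[2,0,0,4,2,7](3) P2=[3,5,5,4,5,3](0)
Move 4: P1 pit0 -> P1=[0,1,0,4,2,7](8) P2=[3,5,5,0,5,3](0)
Move 5: P2 pit5 -> P1=[1,2,0,4,2,7](8) P2=[3,5,5,0,5,0](1)

Answer: 1 2 0 4 2 7 8 3 5 5 0 5 0 1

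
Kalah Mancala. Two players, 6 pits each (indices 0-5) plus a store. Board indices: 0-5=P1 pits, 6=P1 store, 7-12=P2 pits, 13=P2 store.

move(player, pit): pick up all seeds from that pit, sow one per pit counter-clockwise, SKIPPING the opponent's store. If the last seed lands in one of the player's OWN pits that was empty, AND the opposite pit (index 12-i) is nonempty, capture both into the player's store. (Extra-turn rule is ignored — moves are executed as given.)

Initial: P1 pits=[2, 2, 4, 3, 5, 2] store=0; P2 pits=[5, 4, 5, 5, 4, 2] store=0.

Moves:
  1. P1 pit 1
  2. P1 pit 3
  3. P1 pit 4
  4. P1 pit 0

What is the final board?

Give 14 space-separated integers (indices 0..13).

Move 1: P1 pit1 -> P1=[2,0,5,4,5,2](0) P2=[5,4,5,5,4,2](0)
Move 2: P1 pit3 -> P1=[2,0,5,0,6,3](1) P2=[6,4,5,5,4,2](0)
Move 3: P1 pit4 -> P1=[2,0,5,0,0,4](2) P2=[7,5,6,6,4,2](0)
Move 4: P1 pit0 -> P1=[0,1,6,0,0,4](2) P2=[7,5,6,6,4,2](0)

Answer: 0 1 6 0 0 4 2 7 5 6 6 4 2 0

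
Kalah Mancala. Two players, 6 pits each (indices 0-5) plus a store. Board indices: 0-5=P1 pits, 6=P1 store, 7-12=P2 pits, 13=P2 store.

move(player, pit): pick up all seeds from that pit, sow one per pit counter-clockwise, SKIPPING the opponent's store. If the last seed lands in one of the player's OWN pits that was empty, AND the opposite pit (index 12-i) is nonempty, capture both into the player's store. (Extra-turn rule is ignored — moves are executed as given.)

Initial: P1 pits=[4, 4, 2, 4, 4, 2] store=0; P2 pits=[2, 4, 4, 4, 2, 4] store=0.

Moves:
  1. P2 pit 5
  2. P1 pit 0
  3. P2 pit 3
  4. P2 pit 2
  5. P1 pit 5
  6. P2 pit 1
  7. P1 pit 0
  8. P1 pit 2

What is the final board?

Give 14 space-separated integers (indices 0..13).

Answer: 0 7 0 6 6 1 2 3 0 1 2 5 3 4

Derivation:
Move 1: P2 pit5 -> P1=[5,5,3,4,4,2](0) P2=[2,4,4,4,2,0](1)
Move 2: P1 pit0 -> P1=[0,6,4,5,5,3](0) P2=[2,4,4,4,2,0](1)
Move 3: P2 pit3 -> P1=[1,6,4,5,5,3](0) P2=[2,4,4,0,3,1](2)
Move 4: P2 pit2 -> P1=[1,6,4,5,5,3](0) P2=[2,4,0,1,4,2](3)
Move 5: P1 pit5 -> P1=[1,6,4,5,5,0](1) P2=[3,5,0,1,4,2](3)
Move 6: P2 pit1 -> P1=[1,6,4,5,5,0](1) P2=[3,0,1,2,5,3](4)
Move 7: P1 pit0 -> P1=[0,7,4,5,5,0](1) P2=[3,0,1,2,5,3](4)
Move 8: P1 pit2 -> P1=[0,7,0,6,6,1](2) P2=[3,0,1,2,5,3](4)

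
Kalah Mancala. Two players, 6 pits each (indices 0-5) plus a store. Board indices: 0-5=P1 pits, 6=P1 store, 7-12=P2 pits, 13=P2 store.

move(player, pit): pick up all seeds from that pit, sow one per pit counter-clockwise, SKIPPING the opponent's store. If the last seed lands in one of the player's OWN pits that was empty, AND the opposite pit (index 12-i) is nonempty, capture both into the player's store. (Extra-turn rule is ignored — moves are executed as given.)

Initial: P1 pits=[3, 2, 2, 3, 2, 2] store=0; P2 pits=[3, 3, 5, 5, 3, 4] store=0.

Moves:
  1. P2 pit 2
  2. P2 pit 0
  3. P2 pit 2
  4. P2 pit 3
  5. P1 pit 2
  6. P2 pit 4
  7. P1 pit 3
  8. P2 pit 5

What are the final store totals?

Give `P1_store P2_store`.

Move 1: P2 pit2 -> P1=[4,2,2,3,2,2](0) P2=[3,3,0,6,4,5](1)
Move 2: P2 pit0 -> P1=[4,2,2,3,2,2](0) P2=[0,4,1,7,4,5](1)
Move 3: P2 pit2 -> P1=[4,2,2,3,2,2](0) P2=[0,4,0,8,4,5](1)
Move 4: P2 pit3 -> P1=[5,3,3,4,3,2](0) P2=[0,4,0,0,5,6](2)
Move 5: P1 pit2 -> P1=[5,3,0,5,4,3](0) P2=[0,4,0,0,5,6](2)
Move 6: P2 pit4 -> P1=[6,4,1,5,4,3](0) P2=[0,4,0,0,0,7](3)
Move 7: P1 pit3 -> P1=[6,4,1,0,5,4](1) P2=[1,5,0,0,0,7](3)
Move 8: P2 pit5 -> P1=[7,5,2,1,6,5](1) P2=[1,5,0,0,0,0](4)

Answer: 1 4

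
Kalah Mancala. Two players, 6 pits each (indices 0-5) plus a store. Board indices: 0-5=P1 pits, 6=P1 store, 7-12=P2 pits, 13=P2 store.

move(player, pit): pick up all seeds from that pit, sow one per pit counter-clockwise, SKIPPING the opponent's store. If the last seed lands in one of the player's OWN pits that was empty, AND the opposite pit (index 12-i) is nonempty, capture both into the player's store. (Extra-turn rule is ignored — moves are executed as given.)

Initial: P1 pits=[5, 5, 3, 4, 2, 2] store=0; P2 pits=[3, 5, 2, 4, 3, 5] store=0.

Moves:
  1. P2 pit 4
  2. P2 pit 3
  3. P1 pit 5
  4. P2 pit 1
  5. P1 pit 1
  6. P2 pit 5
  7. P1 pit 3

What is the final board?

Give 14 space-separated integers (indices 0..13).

Answer: 8 1 5 0 5 3 3 6 1 4 1 2 0 4

Derivation:
Move 1: P2 pit4 -> P1=[6,5,3,4,2,2](0) P2=[3,5,2,4,0,6](1)
Move 2: P2 pit3 -> P1=[7,5,3,4,2,2](0) P2=[3,5,2,0,1,7](2)
Move 3: P1 pit5 -> P1=[7,5,3,4,2,0](1) P2=[4,5,2,0,1,7](2)
Move 4: P2 pit1 -> P1=[7,5,3,4,2,0](1) P2=[4,0,3,1,2,8](3)
Move 5: P1 pit1 -> P1=[7,0,4,5,3,1](2) P2=[4,0,3,1,2,8](3)
Move 6: P2 pit5 -> P1=[8,1,5,6,4,2](2) P2=[5,0,3,1,2,0](4)
Move 7: P1 pit3 -> P1=[8,1,5,0,5,3](3) P2=[6,1,4,1,2,0](4)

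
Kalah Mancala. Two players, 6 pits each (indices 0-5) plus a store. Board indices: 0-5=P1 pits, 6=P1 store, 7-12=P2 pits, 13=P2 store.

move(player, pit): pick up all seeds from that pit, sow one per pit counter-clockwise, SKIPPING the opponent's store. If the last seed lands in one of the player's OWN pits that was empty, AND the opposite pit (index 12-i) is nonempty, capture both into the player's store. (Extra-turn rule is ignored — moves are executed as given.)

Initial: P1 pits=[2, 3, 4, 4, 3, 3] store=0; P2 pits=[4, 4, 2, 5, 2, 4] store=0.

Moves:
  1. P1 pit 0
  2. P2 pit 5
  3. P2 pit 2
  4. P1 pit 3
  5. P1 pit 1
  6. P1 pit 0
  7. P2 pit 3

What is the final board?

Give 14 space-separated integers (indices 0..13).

Answer: 1 1 8 1 5 5 6 5 4 0 0 1 1 2

Derivation:
Move 1: P1 pit0 -> P1=[0,4,5,4,3,3](0) P2=[4,4,2,5,2,4](0)
Move 2: P2 pit5 -> P1=[1,5,6,4,3,3](0) P2=[4,4,2,5,2,0](1)
Move 3: P2 pit2 -> P1=[1,5,6,4,3,3](0) P2=[4,4,0,6,3,0](1)
Move 4: P1 pit3 -> P1=[1,5,6,0,4,4](1) P2=[5,4,0,6,3,0](1)
Move 5: P1 pit1 -> P1=[1,0,7,1,5,5](2) P2=[5,4,0,6,3,0](1)
Move 6: P1 pit0 -> P1=[0,0,7,1,5,5](6) P2=[5,4,0,6,0,0](1)
Move 7: P2 pit3 -> P1=[1,1,8,1,5,5](6) P2=[5,4,0,0,1,1](2)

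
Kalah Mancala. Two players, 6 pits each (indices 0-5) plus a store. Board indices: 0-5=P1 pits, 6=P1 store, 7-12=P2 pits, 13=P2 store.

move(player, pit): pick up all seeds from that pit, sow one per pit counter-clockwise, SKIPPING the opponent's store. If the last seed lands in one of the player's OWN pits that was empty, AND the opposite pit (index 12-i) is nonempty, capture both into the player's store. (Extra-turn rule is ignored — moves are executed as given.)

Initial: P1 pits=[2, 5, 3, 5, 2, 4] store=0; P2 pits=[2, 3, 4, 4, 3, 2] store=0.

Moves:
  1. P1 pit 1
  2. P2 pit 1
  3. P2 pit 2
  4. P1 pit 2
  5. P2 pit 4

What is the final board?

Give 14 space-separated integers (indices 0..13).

Answer: 4 1 1 7 4 6 2 2 0 0 6 0 4 2

Derivation:
Move 1: P1 pit1 -> P1=[2,0,4,6,3,5](1) P2=[2,3,4,4,3,2](0)
Move 2: P2 pit1 -> P1=[2,0,4,6,3,5](1) P2=[2,0,5,5,4,2](0)
Move 3: P2 pit2 -> P1=[3,0,4,6,3,5](1) P2=[2,0,0,6,5,3](1)
Move 4: P1 pit2 -> P1=[3,0,0,7,4,6](2) P2=[2,0,0,6,5,3](1)
Move 5: P2 pit4 -> P1=[4,1,1,7,4,6](2) P2=[2,0,0,6,0,4](2)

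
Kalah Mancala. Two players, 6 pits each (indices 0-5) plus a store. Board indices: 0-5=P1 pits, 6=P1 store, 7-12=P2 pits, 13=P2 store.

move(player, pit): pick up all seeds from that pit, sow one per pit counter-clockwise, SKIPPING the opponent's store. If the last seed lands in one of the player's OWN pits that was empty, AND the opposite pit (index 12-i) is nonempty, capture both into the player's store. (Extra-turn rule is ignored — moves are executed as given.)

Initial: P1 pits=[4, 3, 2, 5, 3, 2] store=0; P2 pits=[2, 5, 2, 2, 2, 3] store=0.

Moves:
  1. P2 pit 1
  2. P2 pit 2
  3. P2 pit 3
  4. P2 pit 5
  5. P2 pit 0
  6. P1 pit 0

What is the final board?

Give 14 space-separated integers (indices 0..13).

Answer: 0 5 4 1 5 3 1 0 1 0 0 5 0 10

Derivation:
Move 1: P2 pit1 -> P1=[4,3,2,5,3,2](0) P2=[2,0,3,3,3,4](1)
Move 2: P2 pit2 -> P1=[4,3,2,5,3,2](0) P2=[2,0,0,4,4,5](1)
Move 3: P2 pit3 -> P1=[5,3,2,5,3,2](0) P2=[2,0,0,0,5,6](2)
Move 4: P2 pit5 -> P1=[6,4,3,6,4,2](0) P2=[2,0,0,0,5,0](3)
Move 5: P2 pit0 -> P1=[6,4,3,0,4,2](0) P2=[0,1,0,0,5,0](10)
Move 6: P1 pit0 -> P1=[0,5,4,1,5,3](1) P2=[0,1,0,0,5,0](10)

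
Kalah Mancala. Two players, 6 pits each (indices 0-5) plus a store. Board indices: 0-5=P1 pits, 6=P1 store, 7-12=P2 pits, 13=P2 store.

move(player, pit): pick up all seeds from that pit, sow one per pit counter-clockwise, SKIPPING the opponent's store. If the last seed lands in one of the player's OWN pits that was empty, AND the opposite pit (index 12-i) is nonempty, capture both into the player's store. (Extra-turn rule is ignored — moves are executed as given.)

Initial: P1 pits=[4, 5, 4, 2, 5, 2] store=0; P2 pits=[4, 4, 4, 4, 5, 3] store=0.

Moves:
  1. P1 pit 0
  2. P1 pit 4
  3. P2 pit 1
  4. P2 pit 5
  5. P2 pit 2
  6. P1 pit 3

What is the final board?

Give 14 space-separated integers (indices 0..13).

Answer: 2 8 6 0 1 4 2 5 0 0 7 7 1 3

Derivation:
Move 1: P1 pit0 -> P1=[0,6,5,3,6,2](0) P2=[4,4,4,4,5,3](0)
Move 2: P1 pit4 -> P1=[0,6,5,3,0,3](1) P2=[5,5,5,5,5,3](0)
Move 3: P2 pit1 -> P1=[0,6,5,3,0,3](1) P2=[5,0,6,6,6,4](1)
Move 4: P2 pit5 -> P1=[1,7,6,3,0,3](1) P2=[5,0,6,6,6,0](2)
Move 5: P2 pit2 -> P1=[2,8,6,3,0,3](1) P2=[5,0,0,7,7,1](3)
Move 6: P1 pit3 -> P1=[2,8,6,0,1,4](2) P2=[5,0,0,7,7,1](3)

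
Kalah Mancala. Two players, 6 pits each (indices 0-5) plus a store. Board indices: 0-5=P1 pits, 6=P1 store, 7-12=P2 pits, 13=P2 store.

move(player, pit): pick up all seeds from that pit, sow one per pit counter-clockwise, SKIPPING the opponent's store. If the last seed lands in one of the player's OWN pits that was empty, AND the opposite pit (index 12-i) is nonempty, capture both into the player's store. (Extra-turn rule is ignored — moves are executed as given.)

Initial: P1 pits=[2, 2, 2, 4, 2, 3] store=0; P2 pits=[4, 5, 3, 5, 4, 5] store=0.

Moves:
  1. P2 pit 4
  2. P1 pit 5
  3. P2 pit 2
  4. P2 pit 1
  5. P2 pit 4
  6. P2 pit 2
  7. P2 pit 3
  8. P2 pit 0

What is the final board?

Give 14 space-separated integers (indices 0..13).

Move 1: P2 pit4 -> P1=[3,3,2,4,2,3](0) P2=[4,5,3,5,0,6](1)
Move 2: P1 pit5 -> P1=[3,3,2,4,2,0](1) P2=[5,6,3,5,0,6](1)
Move 3: P2 pit2 -> P1=[3,3,2,4,2,0](1) P2=[5,6,0,6,1,7](1)
Move 4: P2 pit1 -> P1=[4,3,2,4,2,0](1) P2=[5,0,1,7,2,8](2)
Move 5: P2 pit4 -> P1=[4,3,2,4,2,0](1) P2=[5,0,1,7,0,9](3)
Move 6: P2 pit2 -> P1=[4,3,2,4,2,0](1) P2=[5,0,0,8,0,9](3)
Move 7: P2 pit3 -> P1=[5,4,3,5,3,0](1) P2=[5,0,0,0,1,10](4)
Move 8: P2 pit0 -> P1=[5,4,3,5,3,0](1) P2=[0,1,1,1,2,11](4)

Answer: 5 4 3 5 3 0 1 0 1 1 1 2 11 4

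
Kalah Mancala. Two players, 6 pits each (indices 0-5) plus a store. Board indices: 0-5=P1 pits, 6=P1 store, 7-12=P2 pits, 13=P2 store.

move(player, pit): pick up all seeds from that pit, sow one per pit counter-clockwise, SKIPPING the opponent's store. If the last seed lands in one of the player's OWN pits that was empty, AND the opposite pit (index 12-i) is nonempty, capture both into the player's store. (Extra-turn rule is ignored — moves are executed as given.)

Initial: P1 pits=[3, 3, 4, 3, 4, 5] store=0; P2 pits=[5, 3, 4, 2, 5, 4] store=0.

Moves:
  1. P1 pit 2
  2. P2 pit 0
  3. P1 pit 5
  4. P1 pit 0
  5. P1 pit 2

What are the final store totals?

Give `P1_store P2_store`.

Answer: 2 0

Derivation:
Move 1: P1 pit2 -> P1=[3,3,0,4,5,6](1) P2=[5,3,4,2,5,4](0)
Move 2: P2 pit0 -> P1=[3,3,0,4,5,6](1) P2=[0,4,5,3,6,5](0)
Move 3: P1 pit5 -> P1=[3,3,0,4,5,0](2) P2=[1,5,6,4,7,5](0)
Move 4: P1 pit0 -> P1=[0,4,1,5,5,0](2) P2=[1,5,6,4,7,5](0)
Move 5: P1 pit2 -> P1=[0,4,0,6,5,0](2) P2=[1,5,6,4,7,5](0)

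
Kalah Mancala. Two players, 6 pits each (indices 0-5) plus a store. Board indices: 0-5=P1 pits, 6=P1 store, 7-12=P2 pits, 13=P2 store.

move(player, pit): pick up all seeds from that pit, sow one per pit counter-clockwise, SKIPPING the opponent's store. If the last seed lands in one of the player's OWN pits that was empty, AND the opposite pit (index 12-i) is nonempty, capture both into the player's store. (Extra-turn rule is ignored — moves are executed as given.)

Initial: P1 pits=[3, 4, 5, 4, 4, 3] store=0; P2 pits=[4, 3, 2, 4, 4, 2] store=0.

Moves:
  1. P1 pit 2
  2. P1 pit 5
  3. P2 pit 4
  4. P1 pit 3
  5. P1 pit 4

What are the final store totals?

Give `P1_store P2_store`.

Move 1: P1 pit2 -> P1=[3,4,0,5,5,4](1) P2=[5,3,2,4,4,2](0)
Move 2: P1 pit5 -> P1=[3,4,0,5,5,0](2) P2=[6,4,3,4,4,2](0)
Move 3: P2 pit4 -> P1=[4,5,0,5,5,0](2) P2=[6,4,3,4,0,3](1)
Move 4: P1 pit3 -> P1=[4,5,0,0,6,1](3) P2=[7,5,3,4,0,3](1)
Move 5: P1 pit4 -> P1=[4,5,0,0,0,2](4) P2=[8,6,4,5,0,3](1)

Answer: 4 1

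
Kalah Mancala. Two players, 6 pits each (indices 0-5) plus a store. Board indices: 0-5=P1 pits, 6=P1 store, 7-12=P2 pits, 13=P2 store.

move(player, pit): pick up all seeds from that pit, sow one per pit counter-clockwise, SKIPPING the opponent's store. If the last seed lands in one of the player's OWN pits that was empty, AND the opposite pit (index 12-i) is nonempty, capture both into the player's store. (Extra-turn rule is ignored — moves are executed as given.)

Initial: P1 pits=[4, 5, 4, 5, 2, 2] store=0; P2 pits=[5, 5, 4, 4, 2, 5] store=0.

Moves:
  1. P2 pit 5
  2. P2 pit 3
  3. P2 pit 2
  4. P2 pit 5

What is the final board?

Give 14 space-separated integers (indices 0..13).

Move 1: P2 pit5 -> P1=[5,6,5,6,2,2](0) P2=[5,5,4,4,2,0](1)
Move 2: P2 pit3 -> P1=[6,6,5,6,2,2](0) P2=[5,5,4,0,3,1](2)
Move 3: P2 pit2 -> P1=[6,6,5,6,2,2](0) P2=[5,5,0,1,4,2](3)
Move 4: P2 pit5 -> P1=[7,6,5,6,2,2](0) P2=[5,5,0,1,4,0](4)

Answer: 7 6 5 6 2 2 0 5 5 0 1 4 0 4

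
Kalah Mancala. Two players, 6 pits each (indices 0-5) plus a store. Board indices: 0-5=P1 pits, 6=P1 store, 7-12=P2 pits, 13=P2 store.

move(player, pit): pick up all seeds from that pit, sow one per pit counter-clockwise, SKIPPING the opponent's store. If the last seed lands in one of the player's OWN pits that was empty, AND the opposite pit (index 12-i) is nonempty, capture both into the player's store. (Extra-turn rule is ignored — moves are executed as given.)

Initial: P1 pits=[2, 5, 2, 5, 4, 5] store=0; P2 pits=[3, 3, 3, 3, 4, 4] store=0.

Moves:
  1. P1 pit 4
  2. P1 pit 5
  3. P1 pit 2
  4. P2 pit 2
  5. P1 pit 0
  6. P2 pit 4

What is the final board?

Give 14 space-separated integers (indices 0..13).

Move 1: P1 pit4 -> P1=[2,5,2,5,0,6](1) P2=[4,4,3,3,4,4](0)
Move 2: P1 pit5 -> P1=[2,5,2,5,0,0](2) P2=[5,5,4,4,5,4](0)
Move 3: P1 pit2 -> P1=[2,5,0,6,0,0](8) P2=[5,0,4,4,5,4](0)
Move 4: P2 pit2 -> P1=[2,5,0,6,0,0](8) P2=[5,0,0,5,6,5](1)
Move 5: P1 pit0 -> P1=[0,6,0,6,0,0](14) P2=[5,0,0,0,6,5](1)
Move 6: P2 pit4 -> P1=[1,7,1,7,0,0](14) P2=[5,0,0,0,0,6](2)

Answer: 1 7 1 7 0 0 14 5 0 0 0 0 6 2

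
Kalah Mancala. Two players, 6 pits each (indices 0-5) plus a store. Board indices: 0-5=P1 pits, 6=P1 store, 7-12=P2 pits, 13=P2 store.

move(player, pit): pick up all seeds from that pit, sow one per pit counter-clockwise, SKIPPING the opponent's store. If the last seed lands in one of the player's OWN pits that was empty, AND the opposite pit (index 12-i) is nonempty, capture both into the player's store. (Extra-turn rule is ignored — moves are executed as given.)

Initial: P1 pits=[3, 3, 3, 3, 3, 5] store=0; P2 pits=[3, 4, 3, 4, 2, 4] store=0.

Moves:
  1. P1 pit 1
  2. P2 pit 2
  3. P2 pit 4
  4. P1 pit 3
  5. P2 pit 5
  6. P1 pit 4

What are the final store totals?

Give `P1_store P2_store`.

Answer: 2 2

Derivation:
Move 1: P1 pit1 -> P1=[3,0,4,4,4,5](0) P2=[3,4,3,4,2,4](0)
Move 2: P2 pit2 -> P1=[3,0,4,4,4,5](0) P2=[3,4,0,5,3,5](0)
Move 3: P2 pit4 -> P1=[4,0,4,4,4,5](0) P2=[3,4,0,5,0,6](1)
Move 4: P1 pit3 -> P1=[4,0,4,0,5,6](1) P2=[4,4,0,5,0,6](1)
Move 5: P2 pit5 -> P1=[5,1,5,1,6,6](1) P2=[4,4,0,5,0,0](2)
Move 6: P1 pit4 -> P1=[5,1,5,1,0,7](2) P2=[5,5,1,6,0,0](2)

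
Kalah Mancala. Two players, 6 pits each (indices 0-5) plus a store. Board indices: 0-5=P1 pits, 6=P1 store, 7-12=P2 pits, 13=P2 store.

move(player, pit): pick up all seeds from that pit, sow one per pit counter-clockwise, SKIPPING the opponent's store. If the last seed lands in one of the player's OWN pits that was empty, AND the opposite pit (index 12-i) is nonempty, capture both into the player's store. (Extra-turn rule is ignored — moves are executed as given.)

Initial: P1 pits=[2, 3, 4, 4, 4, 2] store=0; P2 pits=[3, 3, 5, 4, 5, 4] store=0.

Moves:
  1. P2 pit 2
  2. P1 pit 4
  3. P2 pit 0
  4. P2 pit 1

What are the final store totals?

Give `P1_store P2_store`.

Answer: 1 2

Derivation:
Move 1: P2 pit2 -> P1=[3,3,4,4,4,2](0) P2=[3,3,0,5,6,5](1)
Move 2: P1 pit4 -> P1=[3,3,4,4,0,3](1) P2=[4,4,0,5,6,5](1)
Move 3: P2 pit0 -> P1=[3,3,4,4,0,3](1) P2=[0,5,1,6,7,5](1)
Move 4: P2 pit1 -> P1=[3,3,4,4,0,3](1) P2=[0,0,2,7,8,6](2)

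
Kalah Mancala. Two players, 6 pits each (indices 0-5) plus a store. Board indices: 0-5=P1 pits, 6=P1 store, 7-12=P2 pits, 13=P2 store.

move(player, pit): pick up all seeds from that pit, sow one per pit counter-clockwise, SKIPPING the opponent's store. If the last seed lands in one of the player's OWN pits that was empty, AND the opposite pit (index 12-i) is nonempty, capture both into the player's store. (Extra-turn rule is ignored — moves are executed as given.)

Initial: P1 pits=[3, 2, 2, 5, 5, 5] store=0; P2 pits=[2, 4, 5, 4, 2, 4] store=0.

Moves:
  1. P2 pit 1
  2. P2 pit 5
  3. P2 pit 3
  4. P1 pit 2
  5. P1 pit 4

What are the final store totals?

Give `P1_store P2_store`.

Move 1: P2 pit1 -> P1=[3,2,2,5,5,5](0) P2=[2,0,6,5,3,5](0)
Move 2: P2 pit5 -> P1=[4,3,3,6,5,5](0) P2=[2,0,6,5,3,0](1)
Move 3: P2 pit3 -> P1=[5,4,3,6,5,5](0) P2=[2,0,6,0,4,1](2)
Move 4: P1 pit2 -> P1=[5,4,0,7,6,6](0) P2=[2,0,6,0,4,1](2)
Move 5: P1 pit4 -> P1=[5,4,0,7,0,7](1) P2=[3,1,7,1,4,1](2)

Answer: 1 2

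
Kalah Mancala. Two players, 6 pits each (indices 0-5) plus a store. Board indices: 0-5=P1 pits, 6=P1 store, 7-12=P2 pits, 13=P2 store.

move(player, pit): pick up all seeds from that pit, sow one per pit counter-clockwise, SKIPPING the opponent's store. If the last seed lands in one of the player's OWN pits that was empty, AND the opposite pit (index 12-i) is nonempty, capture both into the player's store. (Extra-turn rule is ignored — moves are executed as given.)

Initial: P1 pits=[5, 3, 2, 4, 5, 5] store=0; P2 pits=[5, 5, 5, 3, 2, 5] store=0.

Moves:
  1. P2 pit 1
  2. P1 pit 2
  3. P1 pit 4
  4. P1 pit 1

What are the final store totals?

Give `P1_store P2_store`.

Answer: 3 1

Derivation:
Move 1: P2 pit1 -> P1=[5,3,2,4,5,5](0) P2=[5,0,6,4,3,6](1)
Move 2: P1 pit2 -> P1=[5,3,0,5,6,5](0) P2=[5,0,6,4,3,6](1)
Move 3: P1 pit4 -> P1=[5,3,0,5,0,6](1) P2=[6,1,7,5,3,6](1)
Move 4: P1 pit1 -> P1=[5,0,1,6,0,6](3) P2=[6,0,7,5,3,6](1)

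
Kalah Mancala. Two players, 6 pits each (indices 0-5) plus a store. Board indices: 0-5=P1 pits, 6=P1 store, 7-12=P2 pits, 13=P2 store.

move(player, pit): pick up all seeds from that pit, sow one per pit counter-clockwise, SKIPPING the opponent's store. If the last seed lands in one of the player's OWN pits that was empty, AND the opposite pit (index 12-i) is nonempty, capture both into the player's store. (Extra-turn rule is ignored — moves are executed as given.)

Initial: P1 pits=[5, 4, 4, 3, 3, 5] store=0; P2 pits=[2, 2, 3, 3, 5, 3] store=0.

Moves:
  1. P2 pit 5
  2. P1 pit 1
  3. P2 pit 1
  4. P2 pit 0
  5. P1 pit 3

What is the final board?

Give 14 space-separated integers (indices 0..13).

Answer: 6 0 5 0 5 7 2 1 1 5 4 5 0 1

Derivation:
Move 1: P2 pit5 -> P1=[6,5,4,3,3,5](0) P2=[2,2,3,3,5,0](1)
Move 2: P1 pit1 -> P1=[6,0,5,4,4,6](1) P2=[2,2,3,3,5,0](1)
Move 3: P2 pit1 -> P1=[6,0,5,4,4,6](1) P2=[2,0,4,4,5,0](1)
Move 4: P2 pit0 -> P1=[6,0,5,4,4,6](1) P2=[0,1,5,4,5,0](1)
Move 5: P1 pit3 -> P1=[6,0,5,0,5,7](2) P2=[1,1,5,4,5,0](1)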